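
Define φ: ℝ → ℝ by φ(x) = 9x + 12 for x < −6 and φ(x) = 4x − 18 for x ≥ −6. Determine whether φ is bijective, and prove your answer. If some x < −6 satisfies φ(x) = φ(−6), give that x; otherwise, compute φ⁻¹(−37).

Both pieces are strictly increasing (slopes 9 and 4), so each is injective on its own interval.
The left piece maps (−∞, −6) onto (−∞, −42); the right piece maps [−6, ∞) onto [−42, ∞).
Since −42 = −42, the images partition ℝ: φ is injective and surjective, hence bijective.
Because the two images are disjoint, no x < −6 has φ(x) = φ(−6), so we compute φ⁻¹(−37): −37 lies in [−42, ∞), so solve 4x − 18 = −37: x = (−37 + 18)/4 = −19/4.

-19/4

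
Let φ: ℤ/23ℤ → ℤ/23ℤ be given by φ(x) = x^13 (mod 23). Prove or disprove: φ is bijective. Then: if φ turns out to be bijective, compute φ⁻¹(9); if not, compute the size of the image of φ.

Since 23 is prime, the nonzero elements of ℤ/23ℤ form a cyclic group of order 22.
As gcd(13, 22) = 1, raising to the 13th power is a bijection on this group: if a^13 ≡ b^13 then (ab^{−1})^13 = 1, and the only element of order dividing gcd(13, 22) = 1 is 1, so a = b.
With φ(0) = 0 this makes φ injective on all of ℤ/23ℤ, hence bijective (finite equal-size domain and codomain). In particular φ is bijective.
Since φ is bijective, we find the preimage of 9. The inverse of x ↦ x^13 on (ℤ/23ℤ)^× is x ↦ x^17, because 13·17 = 221 = 10·22 + 1 ≡ 1 (mod 22) and x^{22} = 1 for x ≠ 0 (Fermat). So φ⁻¹(9) = 9^17 mod 23.
Repeated squaring mod 23: 9^1 ≡ 9, 9^2 ≡ 9² = 81 ≡ 12, 9^4 ≡ 12² = 144 ≡ 6, 9^8 ≡ 6² = 36 ≡ 13, 9^16 ≡ 13² = 169 ≡ 8. Since 17 = 16 + 1, 9^17 ≡ 8·9: 8·9 = 72 ≡ 3. So 9^17 ≡ 3 (mod 23).
Hence φ⁻¹(9) = 3.

3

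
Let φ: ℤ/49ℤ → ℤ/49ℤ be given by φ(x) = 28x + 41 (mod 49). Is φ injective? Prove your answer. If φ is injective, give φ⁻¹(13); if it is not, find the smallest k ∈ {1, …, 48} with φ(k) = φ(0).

7

Recall: φ is injective when φ(x_1) = φ(x_2) forces x_1 = x_2.
We have gcd(28, 49) = 7 > 1. Taking x_1 = 0 and x_2 = 7: φ(0) = 41 and φ(7) = 28·7 + 41 = 237 ≡ 41 (mod 49).
So φ(0) = φ(7) while 0 ≠ 7, thus φ is not injective.
Since φ is not injective, we find the least positive k with φ(k) = φ(0): this means 28k ≡ 0 (mod 49), i.e. 49 ∣ 28k. Since gcd(28, 49) = 7, dividing through by 7 this holds exactly when 7 ∣ 4k, and as gcd(4, 7) = 1, exactly when 7 ∣ k.
The smallest positive such k is 7.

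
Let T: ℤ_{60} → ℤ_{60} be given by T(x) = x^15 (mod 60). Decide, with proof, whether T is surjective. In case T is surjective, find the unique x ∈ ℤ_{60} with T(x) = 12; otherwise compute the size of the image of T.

T(0) = 0^15 = 0.
T(30): Repeated squaring mod 60: 30^1 ≡ 30, 30^2 ≡ 30² = 900 ≡ 0, 30^4 ≡ 0² = 0, 30^8 ≡ 0² = 0. Since 15 = 8 + 4 + 2 + 1, 30^15 ≡ 0·0·0·30: 0·0 = 0, then 0·0 = 0, then 0·30 = 0. So 30^15 ≡ 0 (mod 60).
So T(0) = T(30) = 0 while 0 ≠ 30, therefore T is not injective.
A non-injective map from the 60-element set ℤ_{60} to itself takes at most 59 distinct values, so it cannot be surjective. Hence T is not surjective.
Since T is not surjective, we determine |image(T)|. Computing x^15 mod 60 for each x (by repeated squaring, reducing mod 60 at every step), the values T(0), T(1), …, T(59) are: 0, 1, 8, 27, 4, 5, 36, 43, 32, 9, 40, 11, 48, 37, 44, 15, 16, 53, 12, 19, 20, 21, 28, 47, 24, 25, 56, 3, 52, 29, 0, 31, 8, 57, 4, 35, 36, 13, 32, 39, 40, 41, 48, 7, 44, 45, 16, 23, 12, 49, 20, 51, 28, 17, 24, 55, 56, 33, 52, 59.
The distinct values are {0, 1, 3, 4, 5, 7, 8, 9, 11, 12, 13, 15, 16, 17, 19, 20, 21, 23, 24, 25, 27, 28, 29, 31, 32, 33, 35, 36, 37, 39, 40, 41, 43, 44, 45, 47, 48, 49, 51, 52, 53, 55, 56, 57, 59}; there are 45 of them.

45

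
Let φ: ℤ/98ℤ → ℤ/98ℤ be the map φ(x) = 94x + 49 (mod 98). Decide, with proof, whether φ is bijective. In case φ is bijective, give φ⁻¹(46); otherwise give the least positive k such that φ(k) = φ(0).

49

We have gcd(94, 98) = 2 > 1. Taking x_1 = 0 and x_2 = 49: φ(0) = 49 and φ(49) = 94·49 + 49 = 4655 ≡ 49 (mod 98).
So φ(0) = φ(49) while 0 ≠ 49, thus φ is not injective, hence not bijective.
Since φ is not bijective, we find the least positive k with φ(k) = φ(0): this means 94k ≡ 0 (mod 98), i.e. 98 ∣ 94k. Since gcd(94, 98) = 2, dividing through by 2 this holds exactly when 49 ∣ 47k, and as gcd(47, 49) = 1, exactly when 49 ∣ k.
The smallest positive such k is 49.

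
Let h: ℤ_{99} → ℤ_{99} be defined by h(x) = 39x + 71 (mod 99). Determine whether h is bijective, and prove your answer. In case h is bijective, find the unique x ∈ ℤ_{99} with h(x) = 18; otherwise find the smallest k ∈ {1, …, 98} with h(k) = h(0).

33

We have gcd(39, 99) = 3 > 1. Taking s = 0 and t = 33: h(0) = 71 and h(33) = 39·33 + 71 = 1358 ≡ 71 (mod 99).
So h(0) = h(33) while 0 ≠ 33, thus h is not injective, hence not bijective.
Since h is not bijective, we find the least positive k with h(k) = h(0): this means 39k ≡ 0 (mod 99), i.e. 99 ∣ 39k. Since gcd(39, 99) = 3, dividing through by 3 this holds exactly when 33 ∣ 13k, and as gcd(13, 33) = 1, exactly when 33 ∣ k.
The smallest positive such k is 33.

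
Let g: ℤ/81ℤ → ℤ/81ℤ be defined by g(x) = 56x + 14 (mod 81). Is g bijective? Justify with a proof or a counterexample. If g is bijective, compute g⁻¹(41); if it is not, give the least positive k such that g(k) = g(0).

54

By definition, injectivity means: for all s, t in the domain, g(s) = g(t) implies s = t.
If g(s) = g(t), then 56s ≡ 56t (mod 81). Because gcd(56, 81) = 1, we may cancel 56 to get s ≡ t (mod 81).
We now compute 56⁻¹ mod 81 explicitly. Euclid's algorithm: 81 = 1·56 + 25, 56 = 2·25 + 6, 25 = 4·6 + 1; back-substituting gives 1 = 68·56 − 47·81, so 56⁻¹ ≡ 68 (mod 81).
Then y ↦ 68(y − 14) is a two-sided inverse to g, so every y ∈ ℤ/81ℤ has a preimage.
Hence g is bijective.
Since g is bijective, we compute g⁻¹(41): solve 56x + 14 ≡ 41 (mod 81), i.e. 56x ≡ 27 (mod 81).
Multiplying by 56⁻¹ = 68 gives x ≡ 68·27 = 1836 = 22·81 + 54 ≡ 54 (mod 81).
Check: g(54) = 56·54 + 14 = 3038 = 37·81 + 41 ≡ 41 (mod 81).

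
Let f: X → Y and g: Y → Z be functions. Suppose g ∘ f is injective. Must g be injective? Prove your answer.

not injective

No. Take X = {1, 2, 3}, Y = {1, 2, 3, 4, 5}, Z = {1, 2, 3, 4, 5}, f(a) = a for each a ∈ X, and g(b) = 4 if b ∈ {4, 5} else g(b) = b.
Then g ∘ f = f is injective (X ⊂ Y and f is the inclusion), but g(4) = g(5) = 4 with 4 ≠ 5, so g is not injective.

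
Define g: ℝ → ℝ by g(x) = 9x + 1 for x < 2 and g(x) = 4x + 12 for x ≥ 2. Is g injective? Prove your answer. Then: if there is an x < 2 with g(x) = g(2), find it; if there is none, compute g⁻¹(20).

2

Both pieces are strictly increasing (slopes 9 and 4), so each is injective on its own interval.
The left piece maps (−∞, 2) onto (−∞, 19); the right piece maps [2, ∞) onto [20, ∞).
These images are disjoint, so no value is attained by both pieces. So g is injective.
Because the two images are disjoint, no x < 2 has g(x) = g(2), so we compute g⁻¹(20): 20 lies in [20, ∞), so solve 4x + 12 = 20: x = (20 − 12)/4 = 2.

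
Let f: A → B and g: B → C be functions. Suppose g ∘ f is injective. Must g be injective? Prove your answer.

No. Take A = {1}, B = {1, 2, 3}, C = {1, 2, 3}, f(a) = a for each a ∈ A, and g(b) = 2 if b ∈ {2, 3} else g(b) = b.
Then g ∘ f = f is injective (A ⊂ B and f is the inclusion), but g(2) = g(3) = 2 with 2 ≠ 3, so g is not injective.

not injective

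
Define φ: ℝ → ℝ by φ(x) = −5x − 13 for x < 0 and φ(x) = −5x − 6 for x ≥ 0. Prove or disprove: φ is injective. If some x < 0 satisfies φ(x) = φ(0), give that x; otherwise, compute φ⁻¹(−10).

-7/5

Both pieces are strictly decreasing (slopes −5 and −5), so each is injective on its own interval.
The left piece maps (−∞, 0) onto (−13, ∞); the right piece maps [0, ∞) onto (−∞, −6].
These images overlap. In particular φ(0) = −6 (right piece), and solving −5x − 13 = −6 on the left piece gives x = −7/5 < 0.
So φ(−7/5) = φ(0) with −7/5 ≠ 0, and φ is not injective. This x = −7/5 is the requested value below 0.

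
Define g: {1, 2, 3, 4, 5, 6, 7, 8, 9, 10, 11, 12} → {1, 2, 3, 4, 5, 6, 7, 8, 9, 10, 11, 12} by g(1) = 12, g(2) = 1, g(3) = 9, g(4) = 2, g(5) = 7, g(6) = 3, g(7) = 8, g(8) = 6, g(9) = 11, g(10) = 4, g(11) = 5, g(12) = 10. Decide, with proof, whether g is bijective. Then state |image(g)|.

The values 12, 1, 9, 2, 7, 3, 8, 6, 11, 4, 5, 10 are a permutation of {1, 2, 3, 4, 5, 6, 7, 8, 9, 10, 11, 12}: each element appears exactly once.
So g is injective and surjective, hence bijective.
The image of g is {1, 2, 3, 4, 5, 6, 7, 8, 9, 10, 11, 12}, which has 12 elements.

12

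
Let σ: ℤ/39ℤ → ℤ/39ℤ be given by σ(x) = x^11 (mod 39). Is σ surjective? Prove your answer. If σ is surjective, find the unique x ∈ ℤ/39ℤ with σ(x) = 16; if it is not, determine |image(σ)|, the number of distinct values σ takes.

Computing x^11 mod 39 for each x (by repeated squaring, reducing mod 39 at every step), the values σ(0), σ(1), …, σ(38) are: 0, 1, 20, 9, 10, 8, 24, 28, 5, 3, 4, 32, 12, 13, 14, 33, 22, 23, 21, 37, 2, 18, 16, 17, 6, 25, 26, 27, 7, 35, 36, 34, 11, 15, 31, 29, 30, 19, 38.
Every element of ℤ/39ℤ appears exactly once in this list, so σ is a bijection, and in particular surjective.
Since σ is surjective, we read off the preimage of 16 from the same table: σ(22) = 16, so σ⁻¹(16) = 22.

22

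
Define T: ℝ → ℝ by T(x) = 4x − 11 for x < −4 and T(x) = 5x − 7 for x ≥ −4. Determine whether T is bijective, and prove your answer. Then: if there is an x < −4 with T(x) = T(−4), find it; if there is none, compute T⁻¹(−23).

Both pieces are strictly increasing (slopes 4 and 5), so each is injective on its own interval.
The left piece maps (−∞, −4) onto (−∞, −27); the right piece maps [−4, ∞) onto [−27, ∞).
Since −27 = −27, the images partition ℝ: T is injective and surjective, hence bijective.
Because the two images are disjoint, no x < −4 has T(x) = T(−4), so we compute T⁻¹(−23): −23 lies in [−27, ∞), so solve 5x − 7 = −23: x = (−23 + 7)/5 = −16/5.

-16/5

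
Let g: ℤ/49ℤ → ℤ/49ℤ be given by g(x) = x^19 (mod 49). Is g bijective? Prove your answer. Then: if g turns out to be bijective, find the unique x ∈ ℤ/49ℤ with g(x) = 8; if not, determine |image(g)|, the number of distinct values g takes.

g(0) = 0^19 = 0.
g(7): Repeated squaring mod 49: 7^1 ≡ 7, 7^2 ≡ 7² = 49 ≡ 0, 7^4 ≡ 0² = 0, 7^8 ≡ 0² = 0, 7^16 ≡ 0² = 0. Since 19 = 16 + 2 + 1, 7^19 ≡ 0·0·7: 0·0 = 0, then 0·7 = 0. So 7^19 ≡ 0 (mod 49).
So g(0) = g(7) = 0 while 0 ≠ 7, thus g is not injective, hence not bijective.
Since g is not bijective, we determine |image(g)|. Computing x^19 mod 49 for each x (by repeated squaring, reducing mod 49 at every step), the values g(0), g(1), …, g(48) are: 0, 1, 37, 38, 46, 47, 34, 0, 36, 23, 24, 32, 33, 20, 0, 22, 9, 10, 18, 19, 6, 0, 8, 44, 45, 4, 5, 41, 0, 43, 30, 31, 39, 40, 27, 0, 29, 16, 17, 25, 26, 13, 0, 15, 2, 3, 11, 12, 48.
The distinct values are {0, 1, 2, 3, 4, 5, 6, 8, 9, 10, 11, 12, 13, 15, 16, 17, 18, 19, 20, 22, 23, 24, 25, 26, 27, 29, 30, 31, 32, 33, 34, 36, 37, 38, 39, 40, 41, 43, 44, 45, 46, 47, 48}; there are 43 of them.

43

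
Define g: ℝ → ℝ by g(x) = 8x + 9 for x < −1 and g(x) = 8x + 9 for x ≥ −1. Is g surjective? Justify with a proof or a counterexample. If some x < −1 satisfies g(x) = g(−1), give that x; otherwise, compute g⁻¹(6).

-3/8

Both pieces are strictly increasing (slopes 8 and 8), so each is injective on its own interval.
The left piece maps (−∞, −1) onto (−∞, 1); the right piece maps [−1, ∞) onto [1, ∞).
These images together cover ℝ, so g is surjective.
Because the two images are disjoint, no x < −1 has g(x) = g(−1), so we compute g⁻¹(6): 6 lies in [1, ∞), so solve 8x + 9 = 6: x = (6 − 9)/8 = −3/8.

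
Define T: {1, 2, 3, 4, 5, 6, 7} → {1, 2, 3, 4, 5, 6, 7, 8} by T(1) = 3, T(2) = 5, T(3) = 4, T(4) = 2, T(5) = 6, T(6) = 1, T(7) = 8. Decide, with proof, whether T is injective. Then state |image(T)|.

7

The values T(1), …, T(7) are 3, 5, 4, 2, 6, 1, 8 — all distinct.
So T(a) = T(b) only when a = b, and T is injective.
The image of T is {1, 2, 3, 4, 5, 6, 8}, which has 7 elements.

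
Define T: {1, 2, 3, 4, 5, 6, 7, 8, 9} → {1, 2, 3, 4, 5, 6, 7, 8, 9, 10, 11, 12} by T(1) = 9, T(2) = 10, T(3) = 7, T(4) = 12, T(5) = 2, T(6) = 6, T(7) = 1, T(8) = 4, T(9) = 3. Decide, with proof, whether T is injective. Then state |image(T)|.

9

The values T(1), …, T(9) are 9, 10, 7, 12, 2, 6, 1, 4, 3 — all distinct.
So T(s) = T(t) only when s = t, and T is injective.
The image of T is {1, 2, 3, 4, 6, 7, 9, 10, 12}, which has 9 elements.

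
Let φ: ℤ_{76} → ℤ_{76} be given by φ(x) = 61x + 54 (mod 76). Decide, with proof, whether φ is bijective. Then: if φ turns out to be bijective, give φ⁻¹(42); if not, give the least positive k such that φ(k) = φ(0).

16

Recall that φ is injective if φ(x_1) = φ(x_2) implies x_1 = x_2.
If φ(x_1) = φ(x_2), then 61x_1 ≡ 61x_2 (mod 76). Because gcd(61, 76) = 1, we may cancel 61 to get x_1 ≡ x_2 (mod 76).
We now compute 61⁻¹ mod 76 explicitly. Euclid's algorithm: 76 = 1·61 + 15, 61 = 4·15 + 1; back-substituting gives 1 = 5·61 − 4·76, so 61⁻¹ ≡ 5 (mod 76).
For any y ∈ ℤ_{76}, x = 5(y − 54) mod 76 satisfies φ(x) = 61·5(y − 54) + 54 ≡ y (since 61·5 ≡ 1 mod 76). So every y has a preimage.
So φ is bijective.
Since φ is bijective, we find φ⁻¹(42): we need 61x ≡ 42 − 54 ≡ 64 (mod 76). Using 61⁻¹ = 5: x ≡ 5·64 = 320 = 4·76 + 16, so x = 16.
Check: φ(16) = 61·16 + 54 = 1030 = 13·76 + 42 ≡ 42 (mod 76).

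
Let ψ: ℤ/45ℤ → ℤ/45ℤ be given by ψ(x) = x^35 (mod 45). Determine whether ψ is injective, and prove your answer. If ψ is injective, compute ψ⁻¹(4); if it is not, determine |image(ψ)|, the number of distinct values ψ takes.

ψ(0) = 0^35 = 0.
ψ(15): Repeated squaring mod 45: 15^1 ≡ 15, 15^2 ≡ 15² = 225 ≡ 0, 15^4 ≡ 0² = 0, 15^8 ≡ 0² = 0, 15^16 ≡ 0² = 0, 15^32 ≡ 0² = 0. Since 35 = 32 + 2 + 1, 15^35 ≡ 0·0·15: 0·0 = 0, then 0·15 = 0. So 15^35 ≡ 0 (mod 45).
So ψ(0) = ψ(15) = 0 while 0 ≠ 15, hence ψ is not injective.
Since ψ is not injective, we determine |image(ψ)|. Computing x^35 mod 45 for each x (by repeated squaring, reducing mod 45 at every step), the values ψ(0), ψ(1), …, ψ(44) are: 0, 1, 23, 27, 34, 20, 36, 13, 17, 9, 10, 41, 18, 7, 29, 0, 31, 8, 27, 19, 5, 36, 43, 2, 9, 40, 26, 18, 37, 14, 0, 16, 38, 27, 4, 35, 36, 28, 32, 9, 25, 11, 18, 22, 44.
The distinct values are {0, 1, 2, 4, 5, 7, 8, 9, 10, 11, 13, 14, 16, 17, 18, 19, 20, 22, 23, 25, 26, 27, 28, 29, 31, 32, 34, 35, 36, 37, 38, 40, 41, 43, 44}; there are 35 of them.

35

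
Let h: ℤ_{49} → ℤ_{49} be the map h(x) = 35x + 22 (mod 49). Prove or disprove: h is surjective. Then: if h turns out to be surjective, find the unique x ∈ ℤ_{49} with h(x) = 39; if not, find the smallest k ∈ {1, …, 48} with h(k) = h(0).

Recall: surjectivity means every element of the codomain has a preimage under h.
Since gcd(35, 49) = 7, we have 35x ≡ 0 (mod 7) for all x, so h(x) ≡ 1 (mod 7).
But 0 ≢ 1 (mod 7), so 0 ∈ ℤ_{49} has no preimage. Therefore h is not surjective.
Since h is not surjective, we find the least positive k with h(k) = h(0): this means 35k ≡ 0 (mod 49), i.e. 49 ∣ 35k. Since gcd(35, 49) = 7, dividing through by 7 this holds exactly when 7 ∣ 5k, and as gcd(5, 7) = 1, exactly when 7 ∣ k.
The smallest positive such k is 7.

7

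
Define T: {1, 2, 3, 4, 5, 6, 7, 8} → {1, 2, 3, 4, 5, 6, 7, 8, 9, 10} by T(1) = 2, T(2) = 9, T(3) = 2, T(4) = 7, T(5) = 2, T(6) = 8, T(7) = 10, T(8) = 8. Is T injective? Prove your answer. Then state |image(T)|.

T(1) = 2 = T(3) with 1 ≠ 3, so T is not injective.
The image of T is {2, 7, 8, 9, 10}, which has 5 elements.

5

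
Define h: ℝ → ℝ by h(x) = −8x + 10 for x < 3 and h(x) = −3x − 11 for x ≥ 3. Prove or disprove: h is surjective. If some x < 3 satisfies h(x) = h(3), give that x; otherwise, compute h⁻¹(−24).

13/3

Both pieces are strictly decreasing (slopes −8 and −3), so each is injective on its own interval.
The left piece maps (−∞, 3) onto (−14, ∞); the right piece maps [3, ∞) onto (−∞, −20].
The union (−14, ∞) ∪ (−∞, −20] omits the interval between −14 and −20; in particular −14 has no preimage. So h is not surjective.
Because the two images are disjoint, no x < 3 has h(x) = h(3), so we compute h⁻¹(−24): −24 lies in (−∞, −20], so solve −3x − 11 = −24: x = (−24 + 11)/(−3) = 13/3.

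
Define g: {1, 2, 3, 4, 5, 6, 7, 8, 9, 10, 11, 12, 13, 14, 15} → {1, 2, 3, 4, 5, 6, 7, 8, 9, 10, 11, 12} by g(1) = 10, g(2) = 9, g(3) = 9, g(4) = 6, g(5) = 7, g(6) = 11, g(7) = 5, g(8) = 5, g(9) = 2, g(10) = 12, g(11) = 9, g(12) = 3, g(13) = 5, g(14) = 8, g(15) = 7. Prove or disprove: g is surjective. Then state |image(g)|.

10

No element maps to 1, so g is not surjective.
The image of g is {2, 3, 5, 6, 7, 8, 9, 10, 11, 12}, which has 10 elements.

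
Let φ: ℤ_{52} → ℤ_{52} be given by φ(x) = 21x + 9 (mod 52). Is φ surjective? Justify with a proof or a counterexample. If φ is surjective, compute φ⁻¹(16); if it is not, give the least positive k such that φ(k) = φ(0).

By definition, surjectivity means every element of the codomain has a preimage under φ.
Since gcd(21, 52) = 1, 21 is invertible modulo 52. Euclid's algorithm: 52 = 2·21 + 10, 21 = 2·10 + 1; back-substituting gives 1 = 5·21 − 2·52, so 21⁻¹ ≡ 5 (mod 52).
Then y ↦ 5(y − 9) is a two-sided inverse to φ, so every y ∈ ℤ_{52} has a preimage.
Hence φ is surjective.
Since φ is surjective, we find φ⁻¹(16): we need 21x ≡ 16 − 9 ≡ 7 (mod 52). Using 21⁻¹ = 5: x ≡ 5·7 = 35, so x = 35.
Check: φ(35) = 21·35 + 9 = 744 = 14·52 + 16 ≡ 16 (mod 52).

35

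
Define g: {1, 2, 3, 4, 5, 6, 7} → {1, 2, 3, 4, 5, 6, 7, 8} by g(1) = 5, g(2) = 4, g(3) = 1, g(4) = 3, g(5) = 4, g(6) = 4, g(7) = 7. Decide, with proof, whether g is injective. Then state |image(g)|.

g(2) = 4 = g(5) with 2 ≠ 5, so g is not injective.
The image of g is {1, 3, 4, 5, 7}, which has 5 elements.

5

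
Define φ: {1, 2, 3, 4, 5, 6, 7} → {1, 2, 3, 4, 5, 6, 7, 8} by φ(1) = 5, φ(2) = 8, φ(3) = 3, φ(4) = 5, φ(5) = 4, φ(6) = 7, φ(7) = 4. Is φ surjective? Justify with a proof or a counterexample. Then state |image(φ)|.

No element maps to 1, so φ is not surjective.
The image of φ is {3, 4, 5, 7, 8}, which has 5 elements.

5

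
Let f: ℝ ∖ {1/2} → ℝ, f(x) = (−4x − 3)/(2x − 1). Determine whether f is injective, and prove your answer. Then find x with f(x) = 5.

1/7

Suppose f(a) = f(b). Cross-multiplying: (−4a − 3)(2b − 1) = (−4b − 3)(2a − 1).
Expanding both sides and cancelling the symmetric terms leaves 10·(a − b) = 0. Since 10 ≠ 0, a = b. Thus f is injective.
Solving f(x) = 5: cross-multiplying gives −4x − 3 = 5(2x − 1), which rearranges to −14x = −2, so x = 1/7.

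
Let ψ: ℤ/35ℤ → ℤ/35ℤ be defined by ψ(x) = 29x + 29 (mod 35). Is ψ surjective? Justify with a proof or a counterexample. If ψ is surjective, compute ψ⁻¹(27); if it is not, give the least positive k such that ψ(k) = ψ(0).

Recall: ψ is surjective if every y in the codomain equals ψ(x) for some x in the domain.
Since gcd(29, 35) = 1, 29 is invertible modulo 35. Euclid's algorithm: 35 = 1·29 + 6, 29 = 4·6 + 5, 6 = 1·5 + 1; back-substituting gives 1 = 29·29 − 24·35, so 29⁻¹ ≡ 29 (mod 35).
Then y ↦ 29(y − 29) is a two-sided inverse to ψ, so every y ∈ ℤ/35ℤ has a preimage.
Therefore ψ is surjective.
Since ψ is surjective, we find ψ⁻¹(27): we need 29x ≡ 27 − 29 ≡ 33 (mod 35). Using 29⁻¹ = 29: x ≡ 29·33 = 957 = 27·35 + 12, so x = 12.
Check: ψ(12) = 29·12 + 29 = 377 = 10·35 + 27 ≡ 27 (mod 35).

12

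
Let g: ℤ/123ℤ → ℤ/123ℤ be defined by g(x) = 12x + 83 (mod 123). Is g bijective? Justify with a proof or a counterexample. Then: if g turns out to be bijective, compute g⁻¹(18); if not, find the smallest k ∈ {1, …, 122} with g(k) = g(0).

41

By definition, injectivity means: for all u, v in the domain, g(u) = g(v) implies u = v.
We have gcd(12, 123) = 3 > 1. Taking u = 0 and v = 41: g(0) = 83 and g(41) = 12·41 + 83 = 575 ≡ 83 (mod 123).
So g(0) = g(41) while 0 ≠ 41, thus g is not injective, hence not bijective.
Since g is not bijective, we find the least positive k with g(k) = g(0): this means 12k ≡ 0 (mod 123), i.e. 123 ∣ 12k. Since gcd(12, 123) = 3, dividing through by 3 this holds exactly when 41 ∣ 4k, and as gcd(4, 41) = 1, exactly when 41 ∣ k.
The smallest positive such k is 41.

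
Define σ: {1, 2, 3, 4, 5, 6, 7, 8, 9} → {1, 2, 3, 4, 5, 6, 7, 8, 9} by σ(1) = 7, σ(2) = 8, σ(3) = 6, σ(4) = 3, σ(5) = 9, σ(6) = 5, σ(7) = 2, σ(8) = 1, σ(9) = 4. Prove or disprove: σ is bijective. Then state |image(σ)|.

The values 7, 8, 6, 3, 9, 5, 2, 1, 4 are a permutation of {1, 2, 3, 4, 5, 6, 7, 8, 9}: each element appears exactly once.
So σ is injective and surjective, hence bijective.
The image of σ is {1, 2, 3, 4, 5, 6, 7, 8, 9}, which has 9 elements.

9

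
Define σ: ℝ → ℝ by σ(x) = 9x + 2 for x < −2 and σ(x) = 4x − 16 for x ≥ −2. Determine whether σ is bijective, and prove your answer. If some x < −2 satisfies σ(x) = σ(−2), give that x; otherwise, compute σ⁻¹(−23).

Both pieces are strictly increasing (slopes 9 and 4), so each is injective on its own interval.
The left piece maps (−∞, −2) onto (−∞, −16); the right piece maps [−2, ∞) onto [−24, ∞).
These images overlap. In particular σ(−2) = −24 (right piece), and solving 9x + 2 = −24 on the left piece gives x = −26/9 < −2.
So σ(−26/9) = σ(−2) with −26/9 ≠ −2, and σ is not injective, hence not bijective. This x = −26/9 is the requested value below −2.

-26/9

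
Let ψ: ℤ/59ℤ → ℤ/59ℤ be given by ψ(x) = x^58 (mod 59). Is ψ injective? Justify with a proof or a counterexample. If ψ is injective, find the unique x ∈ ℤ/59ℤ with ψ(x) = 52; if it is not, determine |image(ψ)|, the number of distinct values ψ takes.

ψ(1) = 1^58 = 1.
ψ(2): Repeated squaring mod 59: 2^1 ≡ 2, 2^2 ≡ 2² = 4, 2^4 ≡ 4² = 16, 2^8 ≡ 16² = 256 ≡ 20, 2^16 ≡ 20² = 400 ≡ 46, 2^32 ≡ 46² = 2116 ≡ 51. Since 58 = 32 + 16 + 8 + 2, 2^58 ≡ 51·46·20·4: 51·46 = 2346 ≡ 45, then 45·20 = 900 ≡ 15, then 15·4 = 60 ≡ 1. So 2^58 ≡ 1 (mod 59).
So ψ(1) = ψ(2) = 1 while 1 ≠ 2, therefore ψ is not injective.
Since ψ is not injective, we determine |image(ψ)|. Computing x^58 mod 59 for each x (by repeated squaring, reducing mod 59 at every step), the values ψ(0), ψ(1), …, ψ(58) are: 0, 1, 1, 1, 1, 1, 1, 1, 1, 1, 1, 1, 1, 1, 1, 1, 1, 1, 1, 1, 1, 1, 1, 1, 1, 1, 1, 1, 1, 1, 1, 1, 1, 1, 1, 1, 1, 1, 1, 1, 1, 1, 1, 1, 1, 1, 1, 1, 1, 1, 1, 1, 1, 1, 1, 1, 1, 1, 1.
The distinct values are {0, 1}; there are 2 of them.

2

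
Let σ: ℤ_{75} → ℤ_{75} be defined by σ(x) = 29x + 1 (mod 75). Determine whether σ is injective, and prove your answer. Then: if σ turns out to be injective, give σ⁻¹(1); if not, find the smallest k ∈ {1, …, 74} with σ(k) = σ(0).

If σ(x_1) = σ(x_2), then 29x_1 ≡ 29x_2 (mod 75). Because gcd(29, 75) = 1, we may cancel 29 to get x_1 ≡ x_2 (mod 75).
Thus σ is injective.
We now compute 29⁻¹ mod 75 explicitly. Euclid's algorithm: 75 = 2·29 + 17, 29 = 1·17 + 12, 17 = 1·12 + 5, 12 = 2·5 + 2, 5 = 2·2 + 1; back-substituting gives 1 = 44·29 − 17·75, so 29⁻¹ ≡ 44 (mod 75).
Since σ is injective, we compute σ⁻¹(1): solve 29x + 1 ≡ 1 (mod 75), i.e. 29x ≡ 0 (mod 75).
Multiplying by 29⁻¹ = 44 gives x ≡ 44·0 = 0 ≡ 0 (mod 75).
Check: σ(0) = 29·0 + 1 = 1 ≡ 1 (mod 75).

0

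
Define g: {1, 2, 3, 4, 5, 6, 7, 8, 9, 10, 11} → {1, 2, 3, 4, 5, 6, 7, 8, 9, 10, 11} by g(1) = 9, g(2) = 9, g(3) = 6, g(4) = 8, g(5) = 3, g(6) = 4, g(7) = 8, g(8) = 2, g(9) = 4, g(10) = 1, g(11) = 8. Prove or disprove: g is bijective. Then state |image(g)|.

g(1) = 9 = g(2) with 1 ≠ 2, so g is not injective, hence not bijective.
The image of g is {1, 2, 3, 4, 6, 8, 9}, which has 7 elements.

7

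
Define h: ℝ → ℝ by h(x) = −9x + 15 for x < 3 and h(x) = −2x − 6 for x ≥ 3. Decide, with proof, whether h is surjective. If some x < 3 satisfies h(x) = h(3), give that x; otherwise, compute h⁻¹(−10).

Both pieces are strictly decreasing (slopes −9 and −2), so each is injective on its own interval.
The left piece maps (−∞, 3) onto (−12, ∞); the right piece maps [3, ∞) onto (−∞, −12].
These images together cover ℝ, so h is surjective.
Because the two images are disjoint, no x < 3 has h(x) = h(3), so we compute h⁻¹(−10): −10 lies in (−12, ∞), so solve −9x + 15 = −10: x = (−10 − 15)/(−9) = 25/9.

25/9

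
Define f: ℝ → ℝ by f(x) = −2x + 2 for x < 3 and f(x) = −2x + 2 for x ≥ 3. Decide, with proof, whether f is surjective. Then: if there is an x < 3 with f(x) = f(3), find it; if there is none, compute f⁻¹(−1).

3/2

Both pieces are strictly decreasing (slopes −2 and −2), so each is injective on its own interval.
The left piece maps (−∞, 3) onto (−4, ∞); the right piece maps [3, ∞) onto (−∞, −4].
These images together cover ℝ, so f is surjective.
Because the two images are disjoint, no x < 3 has f(x) = f(3), so we compute f⁻¹(−1): −1 lies in (−4, ∞), so solve −2x + 2 = −1: x = (−1 − 2)/(−2) = 3/2.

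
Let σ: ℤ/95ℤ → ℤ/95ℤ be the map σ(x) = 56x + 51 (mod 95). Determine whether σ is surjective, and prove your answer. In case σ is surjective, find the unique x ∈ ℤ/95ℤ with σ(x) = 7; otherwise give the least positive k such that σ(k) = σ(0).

6

Since gcd(56, 95) = 1, 56 is invertible modulo 95. Euclid's algorithm: 95 = 1·56 + 39, 56 = 1·39 + 17, 39 = 2·17 + 5, 17 = 3·5 + 2, 5 = 2·2 + 1; back-substituting gives 1 = 56·56 − 33·95, so 56⁻¹ ≡ 56 (mod 95).
Then y ↦ 56(y − 51) is a two-sided inverse to σ, so every y ∈ ℤ/95ℤ has a preimage.
Thus σ is surjective.
Since σ is surjective, we compute σ⁻¹(7): solve 56x + 51 ≡ 7 (mod 95), i.e. 56x ≡ 51 (mod 95).
Multiplying by 56⁻¹ = 56 gives x ≡ 56·51 = 2856 = 30·95 + 6 ≡ 6 (mod 95).
Check: σ(6) = 56·6 + 51 = 387 = 4·95 + 7 ≡ 7 (mod 95).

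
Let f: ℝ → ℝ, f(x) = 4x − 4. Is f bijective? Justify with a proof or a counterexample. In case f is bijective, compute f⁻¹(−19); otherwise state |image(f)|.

Recall that f is injective when f(x_1) = f(x_2) forces x_1 = x_2.
Suppose f(x_1) = f(x_2). Then 4x_1 − 4 = 4x_2 − 4, so 4x_1 = 4x_2, hence x_1 = x_2.
For any y ∈ ℝ, x = (y + 4)/4 satisfies f(x) = y.
So f is bijective.
Since f is bijective, we compute f⁻¹(−19) = (−19 + 4)/4 = −15/4.

-15/4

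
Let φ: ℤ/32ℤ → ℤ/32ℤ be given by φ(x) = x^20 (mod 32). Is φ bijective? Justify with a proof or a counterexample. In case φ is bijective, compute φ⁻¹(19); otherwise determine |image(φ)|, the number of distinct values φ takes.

3

φ(0) = 0^20 = 0.
φ(2): Repeated squaring mod 32: 2^1 ≡ 2, 2^2 ≡ 2² = 4, 2^4 ≡ 4² = 16, 2^8 ≡ 16² = 256 ≡ 0, 2^16 ≡ 0² = 0. Since 20 = 16 + 4, 2^20 ≡ 0·16: 0·16 = 0. So 2^20 ≡ 0 (mod 32).
So φ(0) = φ(2) = 0 while 0 ≠ 2, thus φ is not injective, hence not bijective.
Since φ is not bijective, we determine |image(φ)|. Computing x^20 mod 32 for each x (by repeated squaring, reducing mod 32 at every step), the values φ(0), φ(1), …, φ(31) are: 0, 1, 0, 17, 0, 17, 0, 1, 0, 1, 0, 17, 0, 17, 0, 1, 0, 1, 0, 17, 0, 17, 0, 1, 0, 1, 0, 17, 0, 17, 0, 1.
The distinct values are {0, 1, 17}; there are 3 of them.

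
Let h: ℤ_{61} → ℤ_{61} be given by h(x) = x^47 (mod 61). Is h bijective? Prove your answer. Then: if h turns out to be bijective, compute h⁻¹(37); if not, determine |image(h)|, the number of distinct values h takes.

23

Since 61 is prime, the nonzero elements of ℤ_{61} form a cyclic group of order 60.
As gcd(47, 60) = 1, raising to the 47th power is a bijection on this group: if u^47 ≡ v^47 then (uv^{−1})^47 = 1, and the only element of order dividing gcd(47, 60) = 1 is 1, so u = v.
With h(0) = 0 this makes h injective on all of ℤ_{61}, hence bijective (finite equal-size domain and codomain). In particular h is bijective.
Since h is bijective, we find the preimage of 37. The inverse of x ↦ x^47 on (ℤ_{61})^× is x ↦ x^23, because 47·23 = 1081 = 18·60 + 1 ≡ 1 (mod 60) and x^{60} = 1 for x ≠ 0 (Fermat). So h⁻¹(37) = 37^23 mod 61.
Repeated squaring mod 61: 37^1 ≡ 37, 37^2 ≡ 37² = 1369 ≡ 27, 37^4 ≡ 27² = 729 ≡ 58, 37^8 ≡ 58² = 3364 ≡ 9, 37^16 ≡ 9² = 81 ≡ 20. Since 23 = 16 + 4 + 2 + 1, 37^23 ≡ 20·58·27·37: 20·58 = 1160 ≡ 1, then 1·27 = 27, then 27·37 = 999 ≡ 23. So 37^23 ≡ 23 (mod 61).
Hence h⁻¹(37) = 23.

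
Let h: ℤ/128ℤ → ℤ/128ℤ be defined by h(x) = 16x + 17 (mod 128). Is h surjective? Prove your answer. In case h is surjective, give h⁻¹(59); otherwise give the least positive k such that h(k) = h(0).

By definition, surjectivity means every element of the codomain has a preimage under h.
Since gcd(16, 128) = 16, we have 16x ≡ 0 (mod 16) for all x, so h(x) ≡ 1 (mod 16).
But 0 ≢ 1 (mod 16), so 0 ∈ ℤ/128ℤ has no preimage. So h is not surjective.
Since h is not surjective, we find the least positive k with h(k) = h(0): this means 16k ≡ 0 (mod 128), i.e. 128 ∣ 16k. Since gcd(16, 128) = 16, dividing through by 16 this holds exactly when 8 ∣ k.
The smallest positive such k is 8.

8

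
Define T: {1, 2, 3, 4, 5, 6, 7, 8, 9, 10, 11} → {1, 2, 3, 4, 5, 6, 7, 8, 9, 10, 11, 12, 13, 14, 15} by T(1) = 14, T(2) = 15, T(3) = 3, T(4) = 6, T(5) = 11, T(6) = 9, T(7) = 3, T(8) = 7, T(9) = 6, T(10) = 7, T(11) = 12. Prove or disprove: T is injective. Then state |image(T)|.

T(3) = 3 = T(7) with 3 ≠ 7, so T is not injective.
The image of T is {3, 6, 7, 9, 11, 12, 14, 15}, which has 8 elements.

8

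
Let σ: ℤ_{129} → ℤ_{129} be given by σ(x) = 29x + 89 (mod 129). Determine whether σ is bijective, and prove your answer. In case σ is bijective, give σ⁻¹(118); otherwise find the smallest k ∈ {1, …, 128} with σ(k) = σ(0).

1

Recall that σ is injective if σ(s) = σ(t) implies s = t.
Suppose σ(s) = σ(t) in ℤ_{129}. Then 29s + 89 ≡ 29t + 89 (mod 129), so 29(s − t) ≡ 0 (mod 129).
Since gcd(29, 129) = 1, 29 is invertible modulo 129, thus s − t ≡ 0 (mod 129), i.e. s = t.
We now compute 29⁻¹ mod 129 explicitly. Euclid's algorithm: 129 = 4·29 + 13, 29 = 2·13 + 3, 13 = 4·3 + 1; back-substituting gives 1 = 89·29 − 20·129, so 29⁻¹ ≡ 89 (mod 129).
For any y ∈ ℤ_{129}, x = 89(y − 89) mod 129 satisfies σ(x) = 29·89(y − 89) + 89 ≡ y (since 29·89 ≡ 1 mod 129). So every y has a preimage.
So σ is bijective.
Since σ is bijective, we find σ⁻¹(118): we need 29x ≡ 118 − 89 ≡ 29 (mod 129). Using 29⁻¹ = 89: x ≡ 89·29 = 2581 = 20·129 + 1, so x = 1.
Check: σ(1) = 29·1 + 89 = 118 ≡ 118 (mod 129).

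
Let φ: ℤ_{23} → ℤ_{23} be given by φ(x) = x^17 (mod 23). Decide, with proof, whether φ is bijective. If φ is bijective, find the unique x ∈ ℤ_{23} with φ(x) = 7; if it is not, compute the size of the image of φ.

20

Since 23 is prime, the nonzero elements of ℤ_{23} form a cyclic group of order 22.
As gcd(17, 22) = 1, raising to the 17th power is a bijection on this group: if u^17 ≡ v^17 then (uv^{−1})^17 = 1, and the only element of order dividing gcd(17, 22) = 1 is 1, so u = v.
With φ(0) = 0 this makes φ injective on all of ℤ_{23}, hence bijective (finite equal-size domain and codomain). In particular φ is bijective.
Since φ is bijective, we find the preimage of 7. The inverse of x ↦ x^17 on (ℤ_{23})^× is x ↦ x^13, because 17·13 = 221 = 10·22 + 1 ≡ 1 (mod 22) and x^{22} = 1 for x ≠ 0 (Fermat). So φ⁻¹(7) = 7^13 mod 23.
Repeated squaring mod 23: 7^1 ≡ 7, 7^2 ≡ 7² = 49 ≡ 3, 7^4 ≡ 3² = 9, 7^8 ≡ 9² = 81 ≡ 12. Since 13 = 8 + 4 + 1, 7^13 ≡ 12·9·7: 12·9 = 108 ≡ 16, then 16·7 = 112 ≡ 20. So 7^13 ≡ 20 (mod 23).
Hence φ⁻¹(7) = 20.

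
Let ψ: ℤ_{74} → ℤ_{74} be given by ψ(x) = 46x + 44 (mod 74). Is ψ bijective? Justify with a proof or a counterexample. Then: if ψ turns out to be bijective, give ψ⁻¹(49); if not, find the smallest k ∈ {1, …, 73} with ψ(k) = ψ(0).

37

We have gcd(46, 74) = 2 > 1. Taking a = 0 and b = 37: ψ(0) = 44 and ψ(37) = 46·37 + 44 = 1746 ≡ 44 (mod 74).
So ψ(0) = ψ(37) while 0 ≠ 37, therefore ψ is not injective, hence not bijective.
Since ψ is not bijective, we find the least positive k with ψ(k) = ψ(0): this means 46k ≡ 0 (mod 74), i.e. 74 ∣ 46k. Since gcd(46, 74) = 2, dividing through by 2 this holds exactly when 37 ∣ 23k, and as gcd(23, 37) = 1, exactly when 37 ∣ k.
The smallest positive such k is 37.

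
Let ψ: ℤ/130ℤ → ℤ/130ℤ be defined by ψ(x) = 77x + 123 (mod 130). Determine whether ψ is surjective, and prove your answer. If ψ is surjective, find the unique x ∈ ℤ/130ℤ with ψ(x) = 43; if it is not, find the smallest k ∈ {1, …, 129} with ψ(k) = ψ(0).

80

Since gcd(77, 130) = 1, 77 is invertible modulo 130. Euclid's algorithm: 130 = 1·77 + 53, 77 = 1·53 + 24, 53 = 2·24 + 5, 24 = 4·5 + 4, 5 = 1·4 + 1; back-substituting gives 1 = 103·77 − 61·130, so 77⁻¹ ≡ 103 (mod 130).
Then y ↦ 103(y − 123) is a two-sided inverse to ψ, so every y ∈ ℤ/130ℤ has a preimage.
Therefore ψ is surjective.
Since ψ is surjective, we find ψ⁻¹(43): we need 77x ≡ 43 − 123 ≡ 50 (mod 130). Using 77⁻¹ = 103: x ≡ 103·50 = 5150 = 39·130 + 80, so x = 80.
Check: ψ(80) = 77·80 + 123 = 6283 = 48·130 + 43 ≡ 43 (mod 130).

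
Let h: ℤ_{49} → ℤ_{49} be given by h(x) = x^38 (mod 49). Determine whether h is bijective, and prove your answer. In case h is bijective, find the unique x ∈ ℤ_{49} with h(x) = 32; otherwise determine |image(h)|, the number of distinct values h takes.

22

h(0) = 0^38 = 0.
h(7): Repeated squaring mod 49: 7^1 ≡ 7, 7^2 ≡ 7² = 49 ≡ 0, 7^4 ≡ 0² = 0, 7^8 ≡ 0² = 0, 7^16 ≡ 0² = 0, 7^32 ≡ 0² = 0. Since 38 = 32 + 4 + 2, 7^38 ≡ 0·0·0: 0·0 = 0, then 0·0 = 0. So 7^38 ≡ 0 (mod 49).
So h(0) = h(7) = 0 while 0 ≠ 7, hence h is not injective, hence not bijective.
Since h is not bijective, we determine |image(h)|. Computing x^38 mod 49 for each x (by repeated squaring, reducing mod 49 at every step), the values h(0), h(1), …, h(48) are: 0, 1, 46, 23, 9, 4, 29, 0, 22, 39, 37, 44, 11, 8, 0, 43, 32, 2, 30, 18, 36, 0, 15, 25, 16, 16, 25, 15, 0, 36, 18, 30, 2, 32, 43, 0, 8, 11, 44, 37, 39, 22, 0, 29, 4, 9, 23, 46, 1.
The distinct values are {0, 1, 2, 4, 8, 9, 11, 15, 16, 18, 22, 23, 25, 29, 30, 32, 36, 37, 39, 43, 44, 46}; there are 22 of them.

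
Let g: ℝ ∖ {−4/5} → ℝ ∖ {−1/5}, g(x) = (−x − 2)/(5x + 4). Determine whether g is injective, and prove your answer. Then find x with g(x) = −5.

-3/4

Suppose g(a) = g(b). Cross-multiplying: (−a − 2)(5b + 4) = (−b − 2)(5a + 4).
Expanding both sides and cancelling the symmetric terms leaves 6·(a − b) = 0. Since 6 ≠ 0, a = b. Thus g is injective.
Solving g(x) = −5: cross-multiplying gives −x − 2 = −5(5x + 4), which rearranges to 24x = −18, so x = −3/4.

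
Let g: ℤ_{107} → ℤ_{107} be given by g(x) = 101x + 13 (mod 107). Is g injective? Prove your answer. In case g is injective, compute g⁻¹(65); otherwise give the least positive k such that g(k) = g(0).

27

By definition, injectivity means: for all x_1, x_2 in the domain, g(x_1) = g(x_2) implies x_1 = x_2.
If g(x_1) = g(x_2), then 101x_1 ≡ 101x_2 (mod 107). Because gcd(101, 107) = 1, we may cancel 101 to get x_1 ≡ x_2 (mod 107).
So g is injective.
We now compute 101⁻¹ mod 107 explicitly. Euclid's algorithm: 107 = 1·101 + 6, 101 = 16·6 + 5, 6 = 1·5 + 1; back-substituting gives 1 = 89·101 − 84·107, so 101⁻¹ ≡ 89 (mod 107).
Since g is injective, we find g⁻¹(65): we need 101x ≡ 65 − 13 ≡ 52 (mod 107). Using 101⁻¹ = 89: x ≡ 89·52 = 4628 = 43·107 + 27, so x = 27.
Check: g(27) = 101·27 + 13 = 2740 = 25·107 + 65 ≡ 65 (mod 107).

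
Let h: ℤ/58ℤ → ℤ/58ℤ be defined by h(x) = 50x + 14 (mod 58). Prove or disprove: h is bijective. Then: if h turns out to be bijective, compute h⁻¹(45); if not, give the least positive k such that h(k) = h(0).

29

By definition, h is injective if h(a) = h(b) implies a = b.
We have gcd(50, 58) = 2 > 1. Taking a = 0 and b = 29: h(0) = 14 and h(29) = 50·29 + 14 = 1464 ≡ 14 (mod 58).
So h(0) = h(29) while 0 ≠ 29, therefore h is not injective, hence not bijective.
Since h is not bijective, we find the least positive k with h(k) = h(0): this means 50k ≡ 0 (mod 58), i.e. 58 ∣ 50k. Since gcd(50, 58) = 2, dividing through by 2 this holds exactly when 29 ∣ 25k, and as gcd(25, 29) = 1, exactly when 29 ∣ k.
The smallest positive such k is 29.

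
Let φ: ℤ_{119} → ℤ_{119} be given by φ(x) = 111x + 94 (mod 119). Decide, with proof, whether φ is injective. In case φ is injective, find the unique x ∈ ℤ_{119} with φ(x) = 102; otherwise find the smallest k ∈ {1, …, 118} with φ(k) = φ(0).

118

If φ(x_1) = φ(x_2), then 111x_1 ≡ 111x_2 (mod 119). Because gcd(111, 119) = 1, we may cancel 111 to get x_1 ≡ x_2 (mod 119).
Thus φ is injective.
We now compute 111⁻¹ mod 119 explicitly. Euclid's algorithm: 119 = 1·111 + 8, 111 = 13·8 + 7, 8 = 1·7 + 1; back-substituting gives 1 = 104·111 − 97·119, so 111⁻¹ ≡ 104 (mod 119).
Since φ is injective, we compute φ⁻¹(102): solve 111x + 94 ≡ 102 (mod 119), i.e. 111x ≡ 8 (mod 119).
Multiplying by 111⁻¹ = 104 gives x ≡ 104·8 = 832 = 6·119 + 118 ≡ 118 (mod 119).
Check: φ(118) = 111·118 + 94 = 13192 = 110·119 + 102 ≡ 102 (mod 119).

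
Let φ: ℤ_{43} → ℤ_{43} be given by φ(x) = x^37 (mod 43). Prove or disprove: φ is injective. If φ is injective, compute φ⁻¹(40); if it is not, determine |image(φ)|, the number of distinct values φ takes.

Since 43 is prime, the nonzero elements of ℤ_{43} form a cyclic group of order 42.
As gcd(37, 42) = 1, raising to the 37th power is a bijection on this group: if u^37 ≡ v^37 then (uv^{−1})^37 = 1, and the only element of order dividing gcd(37, 42) = 1 is 1, so u = v.
With φ(0) = 0 this makes φ injective on all of ℤ_{43}, hence bijective (finite equal-size domain and codomain). In particular φ is injective.
Since φ is injective, we find the preimage of 40. The inverse of x ↦ x^37 on (ℤ_{43})^× is x ↦ x^25, because 37·25 = 925 = 22·42 + 1 ≡ 1 (mod 42) and x^{42} = 1 for x ≠ 0 (Fermat). So φ⁻¹(40) = 40^25 mod 43.
Repeated squaring mod 43: 40^1 ≡ 40, 40^2 ≡ 40² = 1600 ≡ 9, 40^4 ≡ 9² = 81 ≡ 38, 40^8 ≡ 38² = 1444 ≡ 25, 40^16 ≡ 25² = 625 ≡ 23. Since 25 = 16 + 8 + 1, 40^25 ≡ 23·25·40: 23·25 = 575 ≡ 16, then 16·40 = 640 ≡ 38. So 40^25 ≡ 38 (mod 43).
Hence φ⁻¹(40) = 38.

38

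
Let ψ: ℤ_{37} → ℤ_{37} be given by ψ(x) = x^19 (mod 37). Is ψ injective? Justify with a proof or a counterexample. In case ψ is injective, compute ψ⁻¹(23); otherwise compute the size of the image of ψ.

Since 37 is prime, the nonzero elements of ℤ_{37} form a cyclic group of order 36.
As gcd(19, 36) = 1, raising to the 19th power is a bijection on this group: if x_1^19 ≡ x_2^19 then (x_1x_2^{−1})^19 = 1, and the only element of order dividing gcd(19, 36) = 1 is 1, so x_1 = x_2.
With ψ(0) = 0 this makes ψ injective on all of ℤ_{37}, hence bijective (finite equal-size domain and codomain). In particular ψ is injective.
Since ψ is injective, we find the preimage of 23. The inverse of x ↦ x^19 on (ℤ_{37})^× is x ↦ x^19, because 19·19 = 361 = 10·36 + 1 ≡ 1 (mod 36) and x^{36} = 1 for x ≠ 0 (Fermat). So ψ⁻¹(23) = 23^19 mod 37.
Repeated squaring mod 37: 23^1 ≡ 23, 23^2 ≡ 23² = 529 ≡ 11, 23^4 ≡ 11² = 121 ≡ 10, 23^8 ≡ 10² = 100 ≡ 26, 23^16 ≡ 26² = 676 ≡ 10. Since 19 = 16 + 2 + 1, 23^19 ≡ 10·11·23: 10·11 = 110 ≡ 36, then 36·23 = 828 ≡ 14. So 23^19 ≡ 14 (mod 37).
Hence ψ⁻¹(23) = 14.

14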